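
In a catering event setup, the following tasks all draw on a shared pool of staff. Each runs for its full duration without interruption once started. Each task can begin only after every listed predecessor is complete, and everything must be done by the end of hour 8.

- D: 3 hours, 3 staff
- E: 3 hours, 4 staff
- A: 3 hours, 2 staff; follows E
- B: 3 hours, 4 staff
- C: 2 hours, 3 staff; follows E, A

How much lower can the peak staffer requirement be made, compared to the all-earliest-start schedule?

4

Early-start peak: h1:11  h2:11  h3:11  h4:2  h5:2  h6:2  h7:3  h8:3 ⇒ 11.
Leveled (D@1, E@1, A@4, B@4, C@7): h1:7  h2:7  h3:7  h4:6  h5:6  h6:6  h7:3  h8:3 ⇒ 7.
Reduction 11 − 7 = 4.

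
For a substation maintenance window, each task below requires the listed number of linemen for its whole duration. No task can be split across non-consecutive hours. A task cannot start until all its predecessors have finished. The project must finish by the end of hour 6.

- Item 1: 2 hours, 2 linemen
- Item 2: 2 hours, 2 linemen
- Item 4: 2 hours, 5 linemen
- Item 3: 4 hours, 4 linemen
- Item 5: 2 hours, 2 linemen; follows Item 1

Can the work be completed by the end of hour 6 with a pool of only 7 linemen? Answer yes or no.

Schedule Item 1@1, Item 2@3, Item 4@1, Item 3@3, Item 5@5: h1:7  h2:7  h3:6  h4:6  h5:6  h6:6 — peak 7 ≤ 7.

yes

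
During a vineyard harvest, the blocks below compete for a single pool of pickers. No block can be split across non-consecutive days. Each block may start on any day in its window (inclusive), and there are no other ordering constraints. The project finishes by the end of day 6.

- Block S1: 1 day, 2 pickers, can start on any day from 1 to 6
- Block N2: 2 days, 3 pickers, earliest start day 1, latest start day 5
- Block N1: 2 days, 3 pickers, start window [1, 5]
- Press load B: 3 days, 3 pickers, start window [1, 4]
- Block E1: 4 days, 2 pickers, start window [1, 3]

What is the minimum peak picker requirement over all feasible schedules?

6

Early-start (Block S1@1, Block N2@1, Block N1@1, Press load B@1, Block E1@1) gives peak 13: d1:13  d2:11  d3:5  d4:2  d5:0  d6:0.
Shift Block N1→2, Press load B→4, Block E1→3.
Schedule Block S1@1, Block N2@1, Block N1@2, Press load B@4, Block E1@3: d1:5  d2:6  d3:5  d4:5  d5:5  d6:5 — peak 6.
Total picker-days = 31 over 6 days ⇒ peak ≥ ⌈31/6⌉ = 6, so 6 is optimal.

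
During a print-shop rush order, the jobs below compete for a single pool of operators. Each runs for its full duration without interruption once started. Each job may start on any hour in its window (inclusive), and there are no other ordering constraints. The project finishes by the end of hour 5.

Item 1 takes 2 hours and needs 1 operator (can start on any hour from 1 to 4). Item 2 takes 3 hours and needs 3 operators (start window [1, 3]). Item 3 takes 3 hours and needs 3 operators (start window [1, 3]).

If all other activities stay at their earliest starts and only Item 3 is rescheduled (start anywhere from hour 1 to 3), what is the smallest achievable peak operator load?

Item 3@1: h1:7  h2:7  h3:6  h4:0  h5:0 → peak 7
Item 3@2: h1:4  h2:7  h3:6  h4:3  h5:0 → peak 7
Item 3@3: h1:4  h2:4  h3:6  h4:3  h5:3 → peak 6
Best is Item 3@3, peak 6.

6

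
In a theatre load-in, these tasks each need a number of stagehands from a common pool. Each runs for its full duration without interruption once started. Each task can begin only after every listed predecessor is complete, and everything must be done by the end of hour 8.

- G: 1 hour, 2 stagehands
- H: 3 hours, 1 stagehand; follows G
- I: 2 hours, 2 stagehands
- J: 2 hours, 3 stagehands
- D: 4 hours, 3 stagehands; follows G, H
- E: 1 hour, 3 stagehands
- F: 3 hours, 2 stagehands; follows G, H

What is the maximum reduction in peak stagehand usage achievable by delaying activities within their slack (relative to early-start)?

5

Early-start peak: h1:10  h2:6  h3:1  h4:1  h5:5  h6:5  h7:5  h8:3 ⇒ 10.
Leveled (G@1, H@2, I@4, J@1, D@5, E@3, F@6): h1:5  h2:4  h3:4  h4:3  h5:5  h6:5  h7:5  h8:5 ⇒ 5.
Reduction 10 − 5 = 5.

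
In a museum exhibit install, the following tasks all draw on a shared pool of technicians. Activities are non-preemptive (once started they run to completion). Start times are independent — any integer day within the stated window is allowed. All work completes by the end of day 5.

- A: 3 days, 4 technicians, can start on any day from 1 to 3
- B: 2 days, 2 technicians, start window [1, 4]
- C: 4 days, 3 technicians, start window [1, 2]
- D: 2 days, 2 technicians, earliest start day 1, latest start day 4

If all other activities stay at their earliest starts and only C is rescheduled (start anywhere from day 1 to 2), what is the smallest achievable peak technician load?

C@1: d1:11  d2:11  d3:7  d4:3  d5:0 → peak 11
C@2: d1:8  d2:11  d3:7  d4:3  d5:3 → peak 11
Best is C@1, peak 11.

11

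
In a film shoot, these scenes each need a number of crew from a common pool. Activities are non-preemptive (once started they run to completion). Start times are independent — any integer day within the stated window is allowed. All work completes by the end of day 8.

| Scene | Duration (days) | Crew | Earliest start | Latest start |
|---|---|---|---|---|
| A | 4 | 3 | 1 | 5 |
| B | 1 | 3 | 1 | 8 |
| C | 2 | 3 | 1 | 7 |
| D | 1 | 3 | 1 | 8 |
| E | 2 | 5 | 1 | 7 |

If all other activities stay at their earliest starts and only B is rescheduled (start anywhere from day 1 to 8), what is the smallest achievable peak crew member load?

14

B@1: d1:17  d2:11  d3:3  d4:3  d5:0  d6:0  d7:0  d8:0 → peak 17
B@2: d1:14  d2:14  d3:3  d4:3  d5:0  d6:0  d7:0  d8:0 → peak 14
B@3: d1:14  d2:11  d3:6  d4:3  d5:0  d6:0  d7:0  d8:0 → peak 14
B@4: d1:14  d2:11  d3:3  d4:6  d5:0  d6:0  d7:0  d8:0 → peak 14
B@5: d1:14  d2:11  d3:3  d4:3  d5:3  d6:0  d7:0  d8:0 → peak 14
B@6: d1:14  d2:11  d3:3  d4:3  d5:0  d6:3  d7:0  d8:0 → peak 14
B@7: d1:14  d2:11  d3:3  d4:3  d5:0  d6:0  d7:3  d8:0 → peak 14
B@8: d1:14  d2:11  d3:3  d4:3  d5:0  d6:0  d7:0  d8:3 → peak 14
Best is B@2, peak 14.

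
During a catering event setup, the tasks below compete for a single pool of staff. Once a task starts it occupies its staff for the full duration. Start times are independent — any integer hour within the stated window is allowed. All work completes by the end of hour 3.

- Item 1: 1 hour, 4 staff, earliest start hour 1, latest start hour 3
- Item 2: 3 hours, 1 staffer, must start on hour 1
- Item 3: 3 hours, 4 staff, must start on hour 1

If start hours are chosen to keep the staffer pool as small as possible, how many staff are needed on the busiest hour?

9

Schedule Item 1@1, Item 2@1, Item 3@1: h1:9  h2:5  h3:5 — peak 9.
No arrangement of the 3 feasible schedules does better.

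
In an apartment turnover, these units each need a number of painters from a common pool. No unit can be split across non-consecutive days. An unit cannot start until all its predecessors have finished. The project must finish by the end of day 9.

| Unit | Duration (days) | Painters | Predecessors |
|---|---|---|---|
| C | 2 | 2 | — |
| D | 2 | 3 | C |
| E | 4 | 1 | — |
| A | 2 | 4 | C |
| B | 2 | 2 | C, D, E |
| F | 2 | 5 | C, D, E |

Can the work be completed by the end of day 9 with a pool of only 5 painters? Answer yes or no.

The minimum achievable peak is 6; 5 < 6, so no feasible schedule stays within the cap.

no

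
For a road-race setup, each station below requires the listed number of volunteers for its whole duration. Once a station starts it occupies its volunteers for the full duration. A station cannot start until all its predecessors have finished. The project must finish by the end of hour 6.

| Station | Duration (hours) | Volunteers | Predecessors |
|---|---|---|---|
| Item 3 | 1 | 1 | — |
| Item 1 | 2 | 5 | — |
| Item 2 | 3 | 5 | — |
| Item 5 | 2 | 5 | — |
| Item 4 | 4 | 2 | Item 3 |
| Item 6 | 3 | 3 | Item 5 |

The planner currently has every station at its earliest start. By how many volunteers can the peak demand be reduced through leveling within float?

7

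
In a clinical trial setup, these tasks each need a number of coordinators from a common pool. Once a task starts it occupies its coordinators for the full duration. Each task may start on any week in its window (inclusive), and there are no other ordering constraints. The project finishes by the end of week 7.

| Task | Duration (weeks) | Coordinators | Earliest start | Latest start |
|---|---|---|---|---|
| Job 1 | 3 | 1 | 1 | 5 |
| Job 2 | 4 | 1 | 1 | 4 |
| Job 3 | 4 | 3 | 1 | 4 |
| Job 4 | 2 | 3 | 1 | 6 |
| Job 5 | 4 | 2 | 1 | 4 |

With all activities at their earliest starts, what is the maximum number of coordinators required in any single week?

Early-start schedule: Job 1@1, Job 2@1, Job 3@1, Job 4@1, Job 5@1.
Load per week: week 1: 10, week 2: 10, week 3: 7, week 4: 6, week 5: 0, week 6: 0, week 7: 0.
Peak is 10.

10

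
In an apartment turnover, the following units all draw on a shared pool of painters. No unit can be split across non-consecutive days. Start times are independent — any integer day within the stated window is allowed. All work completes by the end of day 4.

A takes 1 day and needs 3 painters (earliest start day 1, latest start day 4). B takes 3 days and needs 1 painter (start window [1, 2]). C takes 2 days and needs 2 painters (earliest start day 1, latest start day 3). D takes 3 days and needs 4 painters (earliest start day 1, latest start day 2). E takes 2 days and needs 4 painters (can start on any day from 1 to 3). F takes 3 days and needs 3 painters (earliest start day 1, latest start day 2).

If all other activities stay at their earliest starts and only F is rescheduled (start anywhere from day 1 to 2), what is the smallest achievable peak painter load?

14

F@1: d1:17  d2:14  d3:8  d4:0 → peak 17
F@2: d1:14  d2:14  d3:8  d4:3 → peak 14
Best is F@2, peak 14.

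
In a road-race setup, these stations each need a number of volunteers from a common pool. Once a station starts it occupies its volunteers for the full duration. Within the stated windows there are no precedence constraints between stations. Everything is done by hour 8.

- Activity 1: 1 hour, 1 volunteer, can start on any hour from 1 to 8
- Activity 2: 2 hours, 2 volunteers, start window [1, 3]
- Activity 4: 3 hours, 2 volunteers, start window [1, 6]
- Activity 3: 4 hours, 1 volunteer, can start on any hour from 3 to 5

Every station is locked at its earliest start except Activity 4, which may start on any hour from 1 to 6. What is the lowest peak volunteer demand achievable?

Activity 4@1: h1:5  h2:4  h3:3  h4:1  h5:1  h6:1  h7:0  h8:0 → peak 5
Activity 4@2: h1:3  h2:4  h3:3  h4:3  h5:1  h6:1  h7:0  h8:0 → peak 4
Activity 4@3: h1:3  h2:2  h3:3  h4:3  h5:3  h6:1  h7:0  h8:0 → peak 3
Activity 4@4: h1:3  h2:2  h3:1  h4:3  h5:3  h6:3  h7:0  h8:0 → peak 3
Activity 4@5: h1:3  h2:2  h3:1  h4:1  h5:3  h6:3  h7:2  h8:0 → peak 3
Activity 4@6: h1:3  h2:2  h3:1  h4:1  h5:1  h6:3  h7:2  h8:2 → peak 3
Best is Activity 4@3, peak 3.

3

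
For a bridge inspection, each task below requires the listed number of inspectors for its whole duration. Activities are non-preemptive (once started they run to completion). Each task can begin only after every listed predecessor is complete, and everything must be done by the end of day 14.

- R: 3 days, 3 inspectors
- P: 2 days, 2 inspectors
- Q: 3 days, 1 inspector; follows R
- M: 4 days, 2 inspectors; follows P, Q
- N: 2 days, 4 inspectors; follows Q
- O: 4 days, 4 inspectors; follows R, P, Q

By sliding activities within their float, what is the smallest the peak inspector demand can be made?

6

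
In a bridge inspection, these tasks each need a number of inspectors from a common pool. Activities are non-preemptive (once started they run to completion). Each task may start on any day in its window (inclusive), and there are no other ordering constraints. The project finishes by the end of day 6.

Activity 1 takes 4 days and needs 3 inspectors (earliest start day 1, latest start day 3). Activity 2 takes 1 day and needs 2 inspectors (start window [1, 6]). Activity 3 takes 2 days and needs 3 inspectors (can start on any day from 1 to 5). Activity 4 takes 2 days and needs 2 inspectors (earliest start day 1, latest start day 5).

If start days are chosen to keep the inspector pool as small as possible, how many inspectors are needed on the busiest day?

Early-start (Activity 1@1, Activity 2@1, Activity 3@1, Activity 4@1) gives peak 10: d1:10  d2:8  d3:3  d4:3  d5:0  d6:0.
Shift Activity 3→5, Activity 4→2.
Schedule Activity 1@1, Activity 2@1, Activity 3@5, Activity 4@2: d1:5  d2:5  d3:5  d4:3  d5:3  d6:3 — peak 5.

5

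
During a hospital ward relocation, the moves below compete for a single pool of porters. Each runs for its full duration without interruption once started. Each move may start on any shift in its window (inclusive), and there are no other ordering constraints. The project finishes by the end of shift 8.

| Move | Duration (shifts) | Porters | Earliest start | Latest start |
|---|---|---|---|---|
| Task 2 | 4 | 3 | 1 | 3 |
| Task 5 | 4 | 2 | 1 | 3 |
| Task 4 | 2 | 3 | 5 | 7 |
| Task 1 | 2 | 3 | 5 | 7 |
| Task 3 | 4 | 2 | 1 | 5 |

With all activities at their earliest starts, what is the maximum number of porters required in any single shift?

7

Early-start schedule: Task 2@1, Task 5@1, Task 4@5, Task 1@5, Task 3@1.
Load per shift: shift 1: 7, shift 2: 7, shift 3: 7, shift 4: 7, shift 5: 6, shift 6: 6, shift 7: 0, shift 8: 0.
Peak is 7.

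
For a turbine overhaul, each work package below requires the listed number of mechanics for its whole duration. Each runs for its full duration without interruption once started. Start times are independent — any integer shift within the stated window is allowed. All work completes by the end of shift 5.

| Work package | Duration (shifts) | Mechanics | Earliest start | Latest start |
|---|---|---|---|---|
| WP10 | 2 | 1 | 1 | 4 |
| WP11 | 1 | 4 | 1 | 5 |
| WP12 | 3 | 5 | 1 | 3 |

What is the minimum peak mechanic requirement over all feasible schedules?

5

Early-start (WP10@1, WP11@1, WP12@1) gives peak 10: s1:10  s2:6  s3:5  s4:0  s5:0.
Shift WP12→3.
Schedule WP10@1, WP11@1, WP12@3: s1:5  s2:1  s3:5  s4:5  s5:5 — peak 5.
Total mechanic-shifts = 21 over 5 shifts ⇒ peak ≥ ⌈21/5⌉ = 5, so 5 is optimal.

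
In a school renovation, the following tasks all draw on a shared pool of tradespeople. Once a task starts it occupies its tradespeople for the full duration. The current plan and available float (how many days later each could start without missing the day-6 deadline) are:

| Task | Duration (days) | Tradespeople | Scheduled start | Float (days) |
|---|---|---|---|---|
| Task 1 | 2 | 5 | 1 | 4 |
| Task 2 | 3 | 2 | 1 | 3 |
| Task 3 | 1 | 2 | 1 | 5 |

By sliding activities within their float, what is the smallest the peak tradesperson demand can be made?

5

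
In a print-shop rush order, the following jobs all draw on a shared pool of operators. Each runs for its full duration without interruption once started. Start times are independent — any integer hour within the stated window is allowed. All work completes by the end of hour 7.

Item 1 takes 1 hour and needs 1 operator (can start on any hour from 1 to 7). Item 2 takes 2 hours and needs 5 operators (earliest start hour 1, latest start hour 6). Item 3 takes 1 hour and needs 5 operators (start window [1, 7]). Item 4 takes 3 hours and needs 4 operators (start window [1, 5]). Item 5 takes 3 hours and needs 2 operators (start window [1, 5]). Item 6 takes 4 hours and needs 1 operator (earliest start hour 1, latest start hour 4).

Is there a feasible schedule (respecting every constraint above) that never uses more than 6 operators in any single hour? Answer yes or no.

Schedule Item 1@1, Item 2@2, Item 3@4, Item 4@5, Item 5@5, Item 6@1: h1:2  h2:6  h3:6  h4:6  h5:6  h6:6  h7:6 — peak 6 ≤ 6.

yes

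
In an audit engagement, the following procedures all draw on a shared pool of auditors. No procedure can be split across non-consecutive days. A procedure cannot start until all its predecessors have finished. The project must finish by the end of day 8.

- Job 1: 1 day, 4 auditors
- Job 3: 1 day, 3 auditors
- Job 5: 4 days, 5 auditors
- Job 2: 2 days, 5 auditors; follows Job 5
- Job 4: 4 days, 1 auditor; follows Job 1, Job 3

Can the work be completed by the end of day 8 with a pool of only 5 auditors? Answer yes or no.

Total auditor-days = 41; over 8 days the average is 41/8 > 5, so some day must exceed 5.

no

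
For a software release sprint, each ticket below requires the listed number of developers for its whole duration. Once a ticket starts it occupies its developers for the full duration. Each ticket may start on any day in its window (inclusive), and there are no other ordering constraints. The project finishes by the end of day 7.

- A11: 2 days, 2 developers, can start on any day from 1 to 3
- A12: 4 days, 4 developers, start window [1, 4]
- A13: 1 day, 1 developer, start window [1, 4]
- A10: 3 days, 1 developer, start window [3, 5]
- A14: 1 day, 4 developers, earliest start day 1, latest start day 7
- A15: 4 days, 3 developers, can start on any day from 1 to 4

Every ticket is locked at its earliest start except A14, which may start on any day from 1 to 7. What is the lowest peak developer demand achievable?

10

A14@1: d1:14  d2:9  d3:8  d4:8  d5:1  d6:0  d7:0 → peak 14
A14@2: d1:10  d2:13  d3:8  d4:8  d5:1  d6:0  d7:0 → peak 13
A14@3: d1:10  d2:9  d3:12  d4:8  d5:1  d6:0  d7:0 → peak 12
A14@4: d1:10  d2:9  d3:8  d4:12  d5:1  d6:0  d7:0 → peak 12
A14@5: d1:10  d2:9  d3:8  d4:8  d5:5  d6:0  d7:0 → peak 10
A14@6: d1:10  d2:9  d3:8  d4:8  d5:1  d6:4  d7:0 → peak 10
A14@7: d1:10  d2:9  d3:8  d4:8  d5:1  d6:0  d7:4 → peak 10
Best is A14@5, peak 10.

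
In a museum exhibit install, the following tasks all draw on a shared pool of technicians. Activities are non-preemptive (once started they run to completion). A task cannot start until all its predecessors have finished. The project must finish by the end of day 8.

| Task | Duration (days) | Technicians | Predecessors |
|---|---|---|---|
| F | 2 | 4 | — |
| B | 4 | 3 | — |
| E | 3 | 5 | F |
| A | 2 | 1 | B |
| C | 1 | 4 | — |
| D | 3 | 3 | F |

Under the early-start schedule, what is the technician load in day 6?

1

At early start, day 6 has: A.
Demand: 1 = 1.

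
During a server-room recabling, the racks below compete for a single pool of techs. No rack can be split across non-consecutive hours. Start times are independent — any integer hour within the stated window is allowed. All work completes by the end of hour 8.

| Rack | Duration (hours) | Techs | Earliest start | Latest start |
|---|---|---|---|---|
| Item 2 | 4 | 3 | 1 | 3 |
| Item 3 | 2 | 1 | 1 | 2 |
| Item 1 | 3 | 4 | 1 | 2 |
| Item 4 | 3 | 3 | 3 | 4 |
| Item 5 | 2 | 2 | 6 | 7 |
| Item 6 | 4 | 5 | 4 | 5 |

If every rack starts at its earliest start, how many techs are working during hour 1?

8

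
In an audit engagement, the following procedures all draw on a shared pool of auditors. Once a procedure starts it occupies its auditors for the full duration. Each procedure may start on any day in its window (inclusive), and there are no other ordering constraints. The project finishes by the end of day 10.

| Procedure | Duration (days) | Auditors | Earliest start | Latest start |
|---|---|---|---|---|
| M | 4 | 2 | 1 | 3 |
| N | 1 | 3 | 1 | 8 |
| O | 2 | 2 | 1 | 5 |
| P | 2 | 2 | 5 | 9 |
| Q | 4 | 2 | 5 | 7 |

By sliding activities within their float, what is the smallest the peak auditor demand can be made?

Early-start (M@1, N@1, O@1, P@5, Q@5) gives peak 7: d1:7  d2:4  d3:2  d4:2  d5:4  d6:4  d7:2  d8:2  d9:0  d10:0.
Shift N→5, P→6, Q→6.
Schedule M@1, N@5, O@1, P@6, Q@6: d1:4  d2:4  d3:2  d4:2  d5:3  d6:4  d7:4  d8:2  d9:2  d10:0 — peak 4.

4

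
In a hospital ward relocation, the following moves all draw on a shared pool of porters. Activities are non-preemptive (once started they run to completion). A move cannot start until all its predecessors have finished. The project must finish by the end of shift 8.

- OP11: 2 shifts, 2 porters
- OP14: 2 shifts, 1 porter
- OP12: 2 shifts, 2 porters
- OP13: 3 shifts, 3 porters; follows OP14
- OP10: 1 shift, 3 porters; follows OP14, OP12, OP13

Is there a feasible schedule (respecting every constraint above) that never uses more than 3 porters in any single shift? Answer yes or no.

Schedule OP11@1, OP14@1, OP12@3, OP13@5, OP10@8: s1:3  s2:3  s3:2  s4:2  s5:3  s6:3  s7:3  s8:3 — peak 3 ≤ 3.

yes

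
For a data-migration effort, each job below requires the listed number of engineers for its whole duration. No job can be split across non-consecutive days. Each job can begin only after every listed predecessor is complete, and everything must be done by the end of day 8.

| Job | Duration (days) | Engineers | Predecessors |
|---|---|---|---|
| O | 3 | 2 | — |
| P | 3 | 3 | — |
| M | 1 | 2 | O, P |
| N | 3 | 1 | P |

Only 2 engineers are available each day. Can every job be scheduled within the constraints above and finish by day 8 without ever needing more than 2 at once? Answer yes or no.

no

Total engineer-days = 20; over 8 days the average is 20/8 > 2, so some day must exceed 2.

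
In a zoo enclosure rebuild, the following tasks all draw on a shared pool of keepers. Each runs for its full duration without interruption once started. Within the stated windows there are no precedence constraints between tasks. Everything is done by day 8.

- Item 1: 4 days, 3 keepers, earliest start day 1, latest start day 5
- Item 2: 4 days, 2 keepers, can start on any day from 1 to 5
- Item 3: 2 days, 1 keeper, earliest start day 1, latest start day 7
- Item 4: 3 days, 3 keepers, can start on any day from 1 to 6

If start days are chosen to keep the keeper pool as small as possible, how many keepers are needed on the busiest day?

5

Early-start (Item 1@1, Item 2@1, Item 3@1, Item 4@1) gives peak 9: d1:9  d2:9  d3:8  d4:5  d5:0  d6:0  d7:0  d8:0.
Shift Item 3→5, Item 4→5.
Schedule Item 1@1, Item 2@1, Item 3@5, Item 4@5: d1:5  d2:5  d3:5  d4:5  d5:4  d6:4  d7:3  d8:0 — peak 5.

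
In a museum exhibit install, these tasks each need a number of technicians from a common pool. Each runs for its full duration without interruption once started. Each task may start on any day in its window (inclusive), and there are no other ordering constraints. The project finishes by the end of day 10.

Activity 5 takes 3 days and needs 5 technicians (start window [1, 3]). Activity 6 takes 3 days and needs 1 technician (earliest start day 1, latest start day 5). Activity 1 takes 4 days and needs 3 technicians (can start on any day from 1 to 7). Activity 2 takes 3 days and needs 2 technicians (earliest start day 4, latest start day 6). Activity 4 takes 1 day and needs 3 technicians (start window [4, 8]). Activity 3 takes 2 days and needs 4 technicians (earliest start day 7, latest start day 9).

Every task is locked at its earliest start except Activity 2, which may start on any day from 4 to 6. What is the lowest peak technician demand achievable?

9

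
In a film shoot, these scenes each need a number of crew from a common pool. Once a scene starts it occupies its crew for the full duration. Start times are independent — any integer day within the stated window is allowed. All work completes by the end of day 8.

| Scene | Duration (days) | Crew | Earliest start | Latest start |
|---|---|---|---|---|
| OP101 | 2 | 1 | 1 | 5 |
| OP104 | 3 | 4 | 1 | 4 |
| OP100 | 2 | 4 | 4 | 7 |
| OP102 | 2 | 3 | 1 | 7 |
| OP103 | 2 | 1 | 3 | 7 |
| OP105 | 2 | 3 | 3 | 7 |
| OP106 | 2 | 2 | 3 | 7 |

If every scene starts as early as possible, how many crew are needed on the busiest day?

Early-start schedule: OP101@1, OP104@1, OP100@4, OP102@1, OP103@3, OP105@3, OP106@3.
Load per day: day 1: 8, day 2: 8, day 3: 10, day 4: 10, day 5: 4, day 6: 0, day 7: 0, day 8: 0.
Peak is 10.

10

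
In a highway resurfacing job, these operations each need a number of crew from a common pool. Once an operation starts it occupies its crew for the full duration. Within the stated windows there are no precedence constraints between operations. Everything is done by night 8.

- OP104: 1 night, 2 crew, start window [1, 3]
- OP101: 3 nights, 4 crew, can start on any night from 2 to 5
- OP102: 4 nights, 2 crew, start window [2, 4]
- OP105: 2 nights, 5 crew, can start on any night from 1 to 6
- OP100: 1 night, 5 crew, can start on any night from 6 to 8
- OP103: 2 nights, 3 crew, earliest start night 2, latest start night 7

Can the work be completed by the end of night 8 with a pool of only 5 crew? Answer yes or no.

no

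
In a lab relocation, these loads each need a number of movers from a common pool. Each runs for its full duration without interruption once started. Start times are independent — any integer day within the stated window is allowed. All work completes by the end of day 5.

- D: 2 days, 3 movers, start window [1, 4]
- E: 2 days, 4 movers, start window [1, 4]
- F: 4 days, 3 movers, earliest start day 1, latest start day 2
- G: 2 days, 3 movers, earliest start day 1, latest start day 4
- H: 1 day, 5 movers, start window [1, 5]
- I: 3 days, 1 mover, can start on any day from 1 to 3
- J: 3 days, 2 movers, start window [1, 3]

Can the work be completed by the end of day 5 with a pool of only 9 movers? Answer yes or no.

Total mover-days = 46; over 5 days the average is 46/5 > 9, so some day must exceed 9.

no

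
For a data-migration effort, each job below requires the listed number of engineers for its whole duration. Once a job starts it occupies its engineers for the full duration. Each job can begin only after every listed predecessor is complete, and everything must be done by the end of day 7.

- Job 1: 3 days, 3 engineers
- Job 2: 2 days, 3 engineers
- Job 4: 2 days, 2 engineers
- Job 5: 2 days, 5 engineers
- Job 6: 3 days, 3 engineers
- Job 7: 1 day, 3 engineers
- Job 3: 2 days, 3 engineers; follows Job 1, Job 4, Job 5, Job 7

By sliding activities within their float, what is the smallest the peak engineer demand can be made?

Early-start (Job 1@1, Job 2@1, Job 4@1, Job 5@1, Job 6@1, Job 7@1, Job 3@4) gives peak 19: d1:19  d2:16  d3:6  d4:3  d5:3  d6:0  d7:0.
Shift Job 5→3, Job 6→4, Job 7→5, Job 3→6.
Schedule Job 1@1, Job 2@1, Job 4@1, Job 5@3, Job 6@4, Job 7@5, Job 3@6: d1:8  d2:8  d3:8  d4:8  d5:6  d6:6  d7:3 — peak 8.

8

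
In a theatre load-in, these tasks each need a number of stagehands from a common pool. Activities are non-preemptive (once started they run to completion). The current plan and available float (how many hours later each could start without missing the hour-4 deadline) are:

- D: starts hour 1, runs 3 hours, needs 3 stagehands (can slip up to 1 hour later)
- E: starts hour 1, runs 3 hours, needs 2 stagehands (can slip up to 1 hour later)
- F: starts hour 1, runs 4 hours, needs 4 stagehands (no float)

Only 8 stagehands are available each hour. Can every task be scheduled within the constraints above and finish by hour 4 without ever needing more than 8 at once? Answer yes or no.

no

The minimum achievable peak is 9; 8 < 9, so no feasible schedule stays within the cap.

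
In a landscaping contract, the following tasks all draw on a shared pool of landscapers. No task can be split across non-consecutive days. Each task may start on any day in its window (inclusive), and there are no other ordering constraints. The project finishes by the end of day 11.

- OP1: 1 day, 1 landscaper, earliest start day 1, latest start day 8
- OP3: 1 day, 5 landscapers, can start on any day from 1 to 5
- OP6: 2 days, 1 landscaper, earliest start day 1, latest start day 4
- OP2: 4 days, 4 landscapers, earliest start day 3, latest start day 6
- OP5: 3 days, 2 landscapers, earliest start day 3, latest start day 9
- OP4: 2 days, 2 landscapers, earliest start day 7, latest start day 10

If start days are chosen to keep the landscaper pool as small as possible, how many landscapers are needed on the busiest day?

5

Early-start (OP1@1, OP3@1, OP6@1, OP2@3, OP5@3, OP4@7) gives peak 7: d1:7  d2:1  d3:6  d4:6  d5:6  d6:4  d7:2  d8:2  d9:0  d10:0  d11:0.
Shift OP3→2, OP6→3, OP5→7.
Schedule OP1@1, OP3@2, OP6@3, OP2@3, OP5@7, OP4@7: d1:1  d2:5  d3:5  d4:5  d5:4  d6:4  d7:4  d8:4  d9:2  d10:0  d11:0 — peak 5.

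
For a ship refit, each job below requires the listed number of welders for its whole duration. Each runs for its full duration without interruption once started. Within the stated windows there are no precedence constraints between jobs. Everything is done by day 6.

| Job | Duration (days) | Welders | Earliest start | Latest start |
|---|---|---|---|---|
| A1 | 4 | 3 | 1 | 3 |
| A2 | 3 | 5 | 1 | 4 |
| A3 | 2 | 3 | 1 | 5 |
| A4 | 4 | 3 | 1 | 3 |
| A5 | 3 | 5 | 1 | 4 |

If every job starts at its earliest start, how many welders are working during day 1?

19

At early start, day 1 has: A1, A2, A3, A4, A5.
Demand: 3 + 5 + 3 + 3 + 5 = 19.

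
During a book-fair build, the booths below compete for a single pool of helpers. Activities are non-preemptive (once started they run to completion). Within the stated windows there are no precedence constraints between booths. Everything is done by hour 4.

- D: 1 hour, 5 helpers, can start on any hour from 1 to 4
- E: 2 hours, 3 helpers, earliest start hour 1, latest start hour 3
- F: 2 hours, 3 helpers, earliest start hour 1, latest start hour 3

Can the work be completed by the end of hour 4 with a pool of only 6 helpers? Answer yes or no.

Schedule D@1, E@2, F@2: h1:5  h2:6  h3:6  h4:0 — peak 6 ≤ 6.

yes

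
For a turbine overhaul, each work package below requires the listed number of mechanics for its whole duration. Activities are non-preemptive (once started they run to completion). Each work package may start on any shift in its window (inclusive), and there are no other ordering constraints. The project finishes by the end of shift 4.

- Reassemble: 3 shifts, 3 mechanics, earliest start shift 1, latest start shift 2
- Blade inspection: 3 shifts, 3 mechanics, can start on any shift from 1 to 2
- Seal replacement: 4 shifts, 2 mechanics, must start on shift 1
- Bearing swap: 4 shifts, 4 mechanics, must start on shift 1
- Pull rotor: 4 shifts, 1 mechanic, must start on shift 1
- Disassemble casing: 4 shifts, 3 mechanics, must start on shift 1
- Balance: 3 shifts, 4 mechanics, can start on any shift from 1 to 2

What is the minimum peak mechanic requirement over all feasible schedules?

20

Schedule Reassemble@1, Blade inspection@1, Seal replacement@1, Bearing swap@1, Pull rotor@1, Disassemble casing@1, Balance@1: s1:20  s2:20  s3:20  s4:10 — peak 20.
No arrangement of the 8 feasible schedules does better.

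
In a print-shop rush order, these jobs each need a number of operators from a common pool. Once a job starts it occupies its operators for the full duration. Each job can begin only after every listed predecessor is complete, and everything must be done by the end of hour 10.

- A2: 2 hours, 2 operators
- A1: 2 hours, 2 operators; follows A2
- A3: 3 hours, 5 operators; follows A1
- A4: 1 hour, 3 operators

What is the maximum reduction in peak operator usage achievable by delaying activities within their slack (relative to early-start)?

Early-start peak: h1:5  h2:2  h3:2  h4:2  h5:5  h6:5  h7:5  h8:0  h9:0  h10:0 ⇒ 5.
Leveled (A2@1, A1@3, A3@5, A4@1): h1:5  h2:2  h3:2  h4:2  h5:5  h6:5  h7:5  h8:0  h9:0  h10:0 ⇒ 5.
Reduction 5 − 5 = 0.

0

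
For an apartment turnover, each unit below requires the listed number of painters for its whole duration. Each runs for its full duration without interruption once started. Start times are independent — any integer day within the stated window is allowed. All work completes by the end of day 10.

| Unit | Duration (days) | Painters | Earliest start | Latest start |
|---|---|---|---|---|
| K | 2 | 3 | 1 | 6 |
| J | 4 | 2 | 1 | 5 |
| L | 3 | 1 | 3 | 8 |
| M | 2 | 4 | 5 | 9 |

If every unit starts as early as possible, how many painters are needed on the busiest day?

Early-start schedule: K@1, J@1, L@3, M@5.
Load per day: day 1: 5, day 2: 5, day 3: 3, day 4: 3, day 5: 5, day 6: 4, day 7: 0, day 8: 0, day 9: 0, day 10: 0.
Peak is 5.

5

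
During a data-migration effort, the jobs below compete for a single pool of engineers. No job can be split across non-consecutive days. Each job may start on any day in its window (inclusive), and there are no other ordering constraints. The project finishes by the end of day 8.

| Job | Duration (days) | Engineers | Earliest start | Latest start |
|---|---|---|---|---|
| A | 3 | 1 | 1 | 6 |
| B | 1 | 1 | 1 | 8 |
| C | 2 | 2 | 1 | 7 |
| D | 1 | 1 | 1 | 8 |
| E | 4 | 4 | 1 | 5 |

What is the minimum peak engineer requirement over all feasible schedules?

4

Early-start (A@1, B@1, C@1, D@1, E@1) gives peak 9: d1:9  d2:7  d3:5  d4:4  d5:0  d6:0  d7:0  d8:0.
Shift D→2, E→4.
Schedule A@1, B@1, C@1, D@2, E@4: d1:4  d2:4  d3:1  d4:4  d5:4  d6:4  d7:4  d8:0 — peak 4.
Total engineer-days = 25 over 8 days ⇒ peak ≥ ⌈25/8⌉ = 4, so 4 is optimal.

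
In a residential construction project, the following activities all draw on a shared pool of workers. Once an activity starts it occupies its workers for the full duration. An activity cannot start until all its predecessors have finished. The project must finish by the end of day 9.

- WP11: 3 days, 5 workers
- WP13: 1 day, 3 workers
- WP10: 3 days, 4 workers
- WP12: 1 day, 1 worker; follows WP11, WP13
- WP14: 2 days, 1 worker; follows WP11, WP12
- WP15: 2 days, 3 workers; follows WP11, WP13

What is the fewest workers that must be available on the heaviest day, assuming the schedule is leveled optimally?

Early-start (WP11@1, WP13@1, WP10@1, WP12@4, WP14@5, WP15@4) gives peak 12: d1:12  d2:9  d3:9  d4:4  d5:4  d6:1  d7:0  d8:0  d9:0.
Shift WP13→4, WP10→5, WP12→5, WP14→6, WP15→8.
Schedule WP11@1, WP13@4, WP10@5, WP12@5, WP14@6, WP15@8: d1:5  d2:5  d3:5  d4:3  d5:5  d6:5  d7:5  d8:3  d9:3 — peak 5.
Total worker-days = 39 over 9 days ⇒ peak ≥ ⌈39/9⌉ = 5, so 5 is optimal.

5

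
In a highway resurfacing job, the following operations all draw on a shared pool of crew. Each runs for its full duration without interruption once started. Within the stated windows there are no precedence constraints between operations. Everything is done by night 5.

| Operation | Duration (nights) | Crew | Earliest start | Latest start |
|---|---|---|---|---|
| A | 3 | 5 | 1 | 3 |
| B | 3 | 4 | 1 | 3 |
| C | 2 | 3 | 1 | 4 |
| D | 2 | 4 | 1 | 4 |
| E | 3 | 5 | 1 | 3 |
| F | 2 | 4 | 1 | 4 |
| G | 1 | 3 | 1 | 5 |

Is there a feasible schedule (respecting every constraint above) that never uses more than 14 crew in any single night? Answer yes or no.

yes

Schedule A@1, B@1, C@4, D@4, E@1, F@4, G@4: n1:14  n2:14  n3:14  n4:14  n5:11 — peak 14 ≤ 14.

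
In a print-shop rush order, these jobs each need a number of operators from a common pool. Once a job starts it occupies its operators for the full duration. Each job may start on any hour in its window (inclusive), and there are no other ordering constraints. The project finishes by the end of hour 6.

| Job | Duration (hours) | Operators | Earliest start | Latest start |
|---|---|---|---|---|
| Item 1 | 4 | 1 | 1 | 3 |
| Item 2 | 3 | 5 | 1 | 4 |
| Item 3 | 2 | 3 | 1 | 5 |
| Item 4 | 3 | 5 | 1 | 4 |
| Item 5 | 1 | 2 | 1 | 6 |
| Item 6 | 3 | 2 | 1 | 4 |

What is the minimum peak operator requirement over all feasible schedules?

8

Early-start (Item 1@1, Item 2@1, Item 3@1, Item 4@1, Item 5@1, Item 6@1) gives peak 18: h1:18  h2:16  h3:13  h4:1  h5:0  h6:0.
Shift Item 3→5, Item 4→4, Item 6→2.
Schedule Item 1@1, Item 2@1, Item 3@5, Item 4@4, Item 5@1, Item 6@2: h1:8  h2:8  h3:8  h4:8  h5:8  h6:8 — peak 8.
Total operator-hours = 48 over 6 hours ⇒ peak ≥ ⌈48/6⌉ = 8, so 8 is optimal.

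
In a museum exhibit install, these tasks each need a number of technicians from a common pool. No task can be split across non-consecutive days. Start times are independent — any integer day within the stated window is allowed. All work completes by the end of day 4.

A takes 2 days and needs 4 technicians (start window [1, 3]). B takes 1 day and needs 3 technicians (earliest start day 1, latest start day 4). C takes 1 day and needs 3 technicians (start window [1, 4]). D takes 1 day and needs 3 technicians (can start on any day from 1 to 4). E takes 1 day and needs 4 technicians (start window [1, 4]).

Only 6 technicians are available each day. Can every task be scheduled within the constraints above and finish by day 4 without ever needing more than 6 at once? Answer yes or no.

The minimum achievable peak is 7; 6 < 7, so no feasible schedule stays within the cap.

no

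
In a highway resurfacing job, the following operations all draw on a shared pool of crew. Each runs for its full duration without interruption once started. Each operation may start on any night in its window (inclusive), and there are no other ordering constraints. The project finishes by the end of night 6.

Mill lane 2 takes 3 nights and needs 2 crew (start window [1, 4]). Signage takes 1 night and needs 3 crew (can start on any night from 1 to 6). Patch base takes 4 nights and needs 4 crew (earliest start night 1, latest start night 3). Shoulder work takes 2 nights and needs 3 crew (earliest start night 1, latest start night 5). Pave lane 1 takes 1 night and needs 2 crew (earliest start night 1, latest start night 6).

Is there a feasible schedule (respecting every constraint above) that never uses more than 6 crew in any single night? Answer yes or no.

Schedule Mill lane 2@1, Signage@5, Patch base@1, Shoulder work@5, Pave lane 1@4: n1:6  n2:6  n3:6  n4:6  n5:6  n6:3 — peak 6 ≤ 6.

yes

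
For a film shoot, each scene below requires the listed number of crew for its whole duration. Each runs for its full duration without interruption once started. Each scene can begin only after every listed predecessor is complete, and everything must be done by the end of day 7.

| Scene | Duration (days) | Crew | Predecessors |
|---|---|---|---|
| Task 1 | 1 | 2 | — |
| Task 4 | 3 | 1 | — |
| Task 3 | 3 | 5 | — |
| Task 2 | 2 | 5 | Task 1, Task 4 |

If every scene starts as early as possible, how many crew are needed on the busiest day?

8

Early-start schedule: Task 1@1, Task 4@1, Task 3@1, Task 2@4.
Load per day: day 1: 8, day 2: 6, day 3: 6, day 4: 5, day 5: 5, day 6: 0, day 7: 0.
Peak is 8.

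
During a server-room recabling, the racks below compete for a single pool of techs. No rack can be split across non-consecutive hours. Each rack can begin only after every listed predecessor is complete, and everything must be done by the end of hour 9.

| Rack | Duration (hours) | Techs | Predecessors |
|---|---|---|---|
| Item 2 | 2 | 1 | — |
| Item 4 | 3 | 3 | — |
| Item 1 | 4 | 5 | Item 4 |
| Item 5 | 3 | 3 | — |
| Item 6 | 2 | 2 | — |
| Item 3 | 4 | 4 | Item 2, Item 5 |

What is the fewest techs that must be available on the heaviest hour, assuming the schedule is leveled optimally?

Schedule Item 2@1, Item 4@1, Item 1@4, Item 5@1, Item 6@1, Item 3@4: h1:9  h2:9  h3:6  h4:9  h5:9  h6:9  h7:9  h8:0  h9:0 — peak 9.

9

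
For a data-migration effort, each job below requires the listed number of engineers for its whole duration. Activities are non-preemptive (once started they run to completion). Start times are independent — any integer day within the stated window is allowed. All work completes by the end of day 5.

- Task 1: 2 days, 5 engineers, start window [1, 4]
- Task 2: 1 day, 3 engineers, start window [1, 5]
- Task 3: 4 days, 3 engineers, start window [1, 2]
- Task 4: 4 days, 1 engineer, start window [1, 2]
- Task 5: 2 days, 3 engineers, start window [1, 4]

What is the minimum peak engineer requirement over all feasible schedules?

Early-start (Task 1@1, Task 2@1, Task 3@1, Task 4@1, Task 5@1) gives peak 15: d1:15  d2:12  d3:4  d4:4  d5:0.
Shift Task 3→2, Task 5→3.
Schedule Task 1@1, Task 2@1, Task 3@2, Task 4@1, Task 5@3: d1:9  d2:9  d3:7  d4:7  d5:3 — peak 9.

9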